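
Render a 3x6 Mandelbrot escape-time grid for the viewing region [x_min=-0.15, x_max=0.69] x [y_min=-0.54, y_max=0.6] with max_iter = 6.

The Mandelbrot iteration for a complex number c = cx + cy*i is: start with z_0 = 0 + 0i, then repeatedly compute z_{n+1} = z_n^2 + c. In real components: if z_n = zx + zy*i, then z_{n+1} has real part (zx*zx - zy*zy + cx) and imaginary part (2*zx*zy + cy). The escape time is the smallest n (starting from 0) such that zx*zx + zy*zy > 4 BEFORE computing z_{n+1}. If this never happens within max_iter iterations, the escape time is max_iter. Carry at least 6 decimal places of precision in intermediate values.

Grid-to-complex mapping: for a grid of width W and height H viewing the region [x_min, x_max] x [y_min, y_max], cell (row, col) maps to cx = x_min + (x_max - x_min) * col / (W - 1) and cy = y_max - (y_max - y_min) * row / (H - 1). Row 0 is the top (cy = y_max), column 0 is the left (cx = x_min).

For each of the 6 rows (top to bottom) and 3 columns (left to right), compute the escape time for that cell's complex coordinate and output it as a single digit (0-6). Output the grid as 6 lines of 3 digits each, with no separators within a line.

(row=0, col=0): c = -0.1500 + 0.6000i → escape time 6
(row=0, col=1): c = 0.2700 + 0.6000i → escape time 6
(row=0, col=2): c = 0.6900 + 0.6000i → escape time 3
(row=1, col=0): c = -0.1500 + 0.3720i → escape time 6
(row=1, col=1): c = 0.2700 + 0.3720i → escape time 6
(row=1, col=2): c = 0.6900 + 0.3720i → escape time 3
(row=2, col=0): c = -0.1500 + 0.1440i → escape time 6
(row=2, col=1): c = 0.2700 + 0.1440i → escape time 6
(row=2, col=2): c = 0.6900 + 0.1440i → escape time 3
(row=3, col=0): c = -0.1500 + -0.0840i → escape time 6
(row=3, col=1): c = 0.2700 + -0.0840i → escape time 6
(row=3, col=2): c = 0.6900 + -0.0840i → escape time 3
(row=4, col=0): c = -0.1500 + -0.3120i → escape time 6
(row=4, col=1): c = 0.2700 + -0.3120i → escape time 6
(row=4, col=2): c = 0.6900 + -0.3120i → escape time 3
(row=5, col=0): c = -0.1500 + -0.5400i → escape time 6
(row=5, col=1): c = 0.2700 + -0.5400i → escape time 6
(row=5, col=2): c = 0.6900 + -0.5400i → escape time 3

Answer: 663
663
663
663
663
663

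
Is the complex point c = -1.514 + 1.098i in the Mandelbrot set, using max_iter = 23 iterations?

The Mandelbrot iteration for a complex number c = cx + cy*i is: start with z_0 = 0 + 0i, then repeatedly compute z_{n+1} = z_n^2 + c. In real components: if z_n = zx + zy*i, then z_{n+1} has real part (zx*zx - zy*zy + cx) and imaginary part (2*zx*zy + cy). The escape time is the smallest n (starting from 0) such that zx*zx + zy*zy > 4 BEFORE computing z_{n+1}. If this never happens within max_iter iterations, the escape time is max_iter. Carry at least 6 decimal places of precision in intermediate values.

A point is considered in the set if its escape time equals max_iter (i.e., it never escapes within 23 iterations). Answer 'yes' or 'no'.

Answer: no

Derivation:
z_0 = 0 + 0i, c = -1.5140 + 1.0980i
Iter 1: z = -1.5140 + 1.0980i, |z|^2 = 3.4978
Iter 2: z = -0.4274 + -2.2267i, |z|^2 = 5.1411
Escaped at iteration 2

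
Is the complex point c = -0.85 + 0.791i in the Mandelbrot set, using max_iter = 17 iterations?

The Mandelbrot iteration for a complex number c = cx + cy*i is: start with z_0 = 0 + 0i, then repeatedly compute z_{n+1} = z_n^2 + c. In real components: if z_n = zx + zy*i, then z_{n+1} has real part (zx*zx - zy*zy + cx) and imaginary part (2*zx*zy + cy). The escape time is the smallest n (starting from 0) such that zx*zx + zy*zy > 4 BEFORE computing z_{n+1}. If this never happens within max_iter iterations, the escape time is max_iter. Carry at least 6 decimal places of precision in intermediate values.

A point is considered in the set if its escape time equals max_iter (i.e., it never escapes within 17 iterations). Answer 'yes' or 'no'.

z_0 = 0 + 0i, c = -0.8500 + 0.7910i
Iter 1: z = -0.8500 + 0.7910i, |z|^2 = 1.3482
Iter 2: z = -0.7532 + -0.5537i, |z|^2 = 0.8739
Iter 3: z = -0.5893 + 1.6251i, |z|^2 = 2.9881
Iter 4: z = -3.1436 + -1.1243i, |z|^2 = 11.1462
Escaped at iteration 4

Answer: no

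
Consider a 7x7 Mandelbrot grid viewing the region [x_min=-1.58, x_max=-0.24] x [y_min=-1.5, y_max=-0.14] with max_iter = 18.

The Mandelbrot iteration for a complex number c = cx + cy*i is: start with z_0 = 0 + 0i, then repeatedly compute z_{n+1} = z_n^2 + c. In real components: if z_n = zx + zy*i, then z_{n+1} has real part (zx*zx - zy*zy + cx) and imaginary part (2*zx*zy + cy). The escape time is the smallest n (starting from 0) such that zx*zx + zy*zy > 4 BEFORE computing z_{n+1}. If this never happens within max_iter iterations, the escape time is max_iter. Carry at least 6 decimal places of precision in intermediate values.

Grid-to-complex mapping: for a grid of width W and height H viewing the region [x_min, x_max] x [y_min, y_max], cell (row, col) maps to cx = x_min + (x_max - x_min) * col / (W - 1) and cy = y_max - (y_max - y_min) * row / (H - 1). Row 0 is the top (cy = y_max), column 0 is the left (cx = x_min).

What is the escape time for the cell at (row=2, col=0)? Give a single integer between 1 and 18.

Answer: 3

Derivation:
z_0 = 0 + 0i, c = -1.5800 + -0.5933i
Iter 1: z = -1.5800 + -0.5933i, |z|^2 = 2.8484
Iter 2: z = 0.5644 + 1.2816i, |z|^2 = 1.9610
Iter 3: z = -2.9040 + 0.8532i, |z|^2 = 9.1612
Escaped at iteration 3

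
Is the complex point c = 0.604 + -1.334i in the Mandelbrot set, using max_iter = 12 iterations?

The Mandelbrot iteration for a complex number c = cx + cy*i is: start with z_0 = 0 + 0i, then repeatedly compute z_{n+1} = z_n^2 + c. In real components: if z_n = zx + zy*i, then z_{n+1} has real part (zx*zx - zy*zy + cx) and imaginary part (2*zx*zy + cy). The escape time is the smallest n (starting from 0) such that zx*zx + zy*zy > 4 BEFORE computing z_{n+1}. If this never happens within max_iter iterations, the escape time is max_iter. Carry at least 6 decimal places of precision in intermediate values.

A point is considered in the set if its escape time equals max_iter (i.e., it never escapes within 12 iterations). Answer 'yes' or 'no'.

z_0 = 0 + 0i, c = 0.6040 + -1.3340i
Iter 1: z = 0.6040 + -1.3340i, |z|^2 = 2.1444
Iter 2: z = -0.8107 + -2.9455i, |z|^2 = 9.3331
Escaped at iteration 2

Answer: no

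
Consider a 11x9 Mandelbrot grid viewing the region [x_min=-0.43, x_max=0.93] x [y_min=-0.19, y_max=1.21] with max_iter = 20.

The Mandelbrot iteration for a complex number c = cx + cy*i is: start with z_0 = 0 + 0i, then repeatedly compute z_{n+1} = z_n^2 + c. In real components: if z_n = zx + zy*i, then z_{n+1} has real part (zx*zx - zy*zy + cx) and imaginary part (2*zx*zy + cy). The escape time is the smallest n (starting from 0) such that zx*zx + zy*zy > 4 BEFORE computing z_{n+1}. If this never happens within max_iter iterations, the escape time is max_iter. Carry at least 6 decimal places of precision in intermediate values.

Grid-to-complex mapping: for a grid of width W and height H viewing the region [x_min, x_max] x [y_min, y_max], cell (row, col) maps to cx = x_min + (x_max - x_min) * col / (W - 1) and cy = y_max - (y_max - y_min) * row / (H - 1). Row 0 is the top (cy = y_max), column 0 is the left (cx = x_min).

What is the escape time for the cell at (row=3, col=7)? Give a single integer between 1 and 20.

Answer: 3

Derivation:
z_0 = 0 + 0i, c = 0.5220 + 0.6850i
Iter 1: z = 0.5220 + 0.6850i, |z|^2 = 0.7417
Iter 2: z = 0.3253 + 1.4001i, |z|^2 = 2.0662
Iter 3: z = -1.3326 + 1.5958i, |z|^2 = 4.3224
Escaped at iteration 3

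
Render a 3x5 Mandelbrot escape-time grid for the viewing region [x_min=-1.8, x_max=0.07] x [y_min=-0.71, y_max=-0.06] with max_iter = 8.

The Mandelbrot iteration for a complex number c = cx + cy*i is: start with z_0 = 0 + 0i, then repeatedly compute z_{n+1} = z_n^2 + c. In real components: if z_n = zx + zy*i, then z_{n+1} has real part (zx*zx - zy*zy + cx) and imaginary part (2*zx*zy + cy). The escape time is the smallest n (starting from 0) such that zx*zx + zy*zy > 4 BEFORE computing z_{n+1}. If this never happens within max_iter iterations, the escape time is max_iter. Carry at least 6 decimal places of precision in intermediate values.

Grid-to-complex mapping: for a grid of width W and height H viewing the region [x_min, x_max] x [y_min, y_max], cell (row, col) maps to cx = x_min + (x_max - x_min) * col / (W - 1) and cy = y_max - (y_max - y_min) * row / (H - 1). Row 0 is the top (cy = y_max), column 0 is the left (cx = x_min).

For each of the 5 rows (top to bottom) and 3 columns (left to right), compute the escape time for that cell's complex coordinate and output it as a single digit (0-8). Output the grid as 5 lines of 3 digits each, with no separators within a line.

Answer: 688
488
378
358
248

Derivation:
(row=0, col=0): c = -1.8000 + -0.0600i → escape time 6
(row=0, col=1): c = -0.8650 + -0.0600i → escape time 8
(row=0, col=2): c = 0.0700 + -0.0600i → escape time 8
(row=1, col=0): c = -1.8000 + -0.2225i → escape time 4
(row=1, col=1): c = -0.8650 + -0.2225i → escape time 8
(row=1, col=2): c = 0.0700 + -0.2225i → escape time 8
(row=2, col=0): c = -1.8000 + -0.3850i → escape time 3
(row=2, col=1): c = -0.8650 + -0.3850i → escape time 7
(row=2, col=2): c = 0.0700 + -0.3850i → escape time 8
(row=3, col=0): c = -1.8000 + -0.5475i → escape time 3
(row=3, col=1): c = -0.8650 + -0.5475i → escape time 5
(row=3, col=2): c = 0.0700 + -0.5475i → escape time 8
(row=4, col=0): c = -1.8000 + -0.7100i → escape time 2
(row=4, col=1): c = -0.8650 + -0.7100i → escape time 4
(row=4, col=2): c = 0.0700 + -0.7100i → escape time 8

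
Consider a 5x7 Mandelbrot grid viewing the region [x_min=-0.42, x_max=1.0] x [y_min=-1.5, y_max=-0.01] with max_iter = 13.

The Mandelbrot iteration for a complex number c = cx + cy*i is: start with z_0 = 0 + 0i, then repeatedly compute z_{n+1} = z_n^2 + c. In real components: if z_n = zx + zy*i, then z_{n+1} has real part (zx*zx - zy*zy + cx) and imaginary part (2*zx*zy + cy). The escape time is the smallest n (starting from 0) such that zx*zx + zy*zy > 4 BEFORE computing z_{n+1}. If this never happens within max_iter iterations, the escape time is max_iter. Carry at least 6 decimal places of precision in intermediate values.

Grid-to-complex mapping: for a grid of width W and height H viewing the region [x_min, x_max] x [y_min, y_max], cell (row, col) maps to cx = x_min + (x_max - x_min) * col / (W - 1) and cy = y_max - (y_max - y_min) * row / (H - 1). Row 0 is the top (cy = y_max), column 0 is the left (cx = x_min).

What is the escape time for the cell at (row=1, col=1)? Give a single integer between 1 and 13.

z_0 = 0 + 0i, c = -0.0650 + -0.2583i
Iter 1: z = -0.0650 + -0.2583i, |z|^2 = 0.0710
Iter 2: z = -0.1275 + -0.2247i, |z|^2 = 0.0668
Iter 3: z = -0.0993 + -0.2010i, |z|^2 = 0.0503
Iter 4: z = -0.0956 + -0.2184i, |z|^2 = 0.0568
Iter 5: z = -0.1036 + -0.2166i, |z|^2 = 0.0576
Iter 6: z = -0.1012 + -0.2135i, |z|^2 = 0.0558
Iter 7: z = -0.1003 + -0.2151i, |z|^2 = 0.0563
Iter 8: z = -0.1012 + -0.2152i, |z|^2 = 0.0565
Iter 9: z = -0.1011 + -0.2148i, |z|^2 = 0.0563
Iter 10: z = -0.1009 + -0.2149i, |z|^2 = 0.0564
Iter 11: z = -0.1010 + -0.2150i, |z|^2 = 0.0564
Iter 12: z = -0.1010 + -0.2149i, |z|^2 = 0.0564

Answer: 13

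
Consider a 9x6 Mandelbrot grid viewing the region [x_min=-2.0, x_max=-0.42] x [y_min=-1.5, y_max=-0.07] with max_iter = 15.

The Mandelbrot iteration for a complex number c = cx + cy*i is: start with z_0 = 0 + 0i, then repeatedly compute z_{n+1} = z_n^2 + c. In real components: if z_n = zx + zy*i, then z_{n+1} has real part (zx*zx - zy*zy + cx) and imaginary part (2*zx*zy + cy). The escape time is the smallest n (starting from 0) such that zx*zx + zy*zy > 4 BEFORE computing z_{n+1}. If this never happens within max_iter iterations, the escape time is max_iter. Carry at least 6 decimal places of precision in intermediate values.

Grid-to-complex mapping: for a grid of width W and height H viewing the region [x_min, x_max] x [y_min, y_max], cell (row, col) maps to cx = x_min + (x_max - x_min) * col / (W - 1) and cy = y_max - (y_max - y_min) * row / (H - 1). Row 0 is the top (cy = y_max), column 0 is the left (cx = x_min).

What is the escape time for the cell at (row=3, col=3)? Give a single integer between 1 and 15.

Answer: 3

Derivation:
z_0 = 0 + 0i, c = -1.4075 + -0.9280i
Iter 1: z = -1.4075 + -0.9280i, |z|^2 = 2.8422
Iter 2: z = -0.2876 + 1.6843i, |z|^2 = 2.9197
Iter 3: z = -4.1617 + -1.8969i, |z|^2 = 20.9181
Escaped at iteration 3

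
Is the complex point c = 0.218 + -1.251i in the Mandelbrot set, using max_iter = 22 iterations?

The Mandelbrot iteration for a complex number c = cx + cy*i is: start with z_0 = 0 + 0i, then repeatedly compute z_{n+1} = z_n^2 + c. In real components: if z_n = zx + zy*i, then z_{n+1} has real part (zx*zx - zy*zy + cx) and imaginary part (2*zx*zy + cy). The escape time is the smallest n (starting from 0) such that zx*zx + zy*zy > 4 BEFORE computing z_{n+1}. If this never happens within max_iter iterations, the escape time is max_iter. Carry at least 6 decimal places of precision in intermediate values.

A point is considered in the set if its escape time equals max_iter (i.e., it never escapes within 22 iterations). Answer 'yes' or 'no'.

z_0 = 0 + 0i, c = 0.2180 + -1.2510i
Iter 1: z = 0.2180 + -1.2510i, |z|^2 = 1.6125
Iter 2: z = -1.2995 + -1.7964i, |z|^2 = 4.9158
Escaped at iteration 2

Answer: no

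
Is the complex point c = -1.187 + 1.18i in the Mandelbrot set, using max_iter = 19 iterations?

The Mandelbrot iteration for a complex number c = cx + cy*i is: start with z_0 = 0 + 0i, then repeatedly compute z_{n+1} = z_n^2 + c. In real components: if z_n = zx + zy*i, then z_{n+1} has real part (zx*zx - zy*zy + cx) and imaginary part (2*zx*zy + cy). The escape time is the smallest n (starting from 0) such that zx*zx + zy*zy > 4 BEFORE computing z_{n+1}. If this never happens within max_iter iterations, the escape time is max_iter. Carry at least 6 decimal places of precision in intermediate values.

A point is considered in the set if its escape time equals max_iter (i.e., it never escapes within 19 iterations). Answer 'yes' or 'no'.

z_0 = 0 + 0i, c = -1.1870 + 1.1800i
Iter 1: z = -1.1870 + 1.1800i, |z|^2 = 2.8014
Iter 2: z = -1.1704 + -1.6213i, |z|^2 = 3.9986
Iter 3: z = -2.4458 + 4.9753i, |z|^2 = 30.7353
Escaped at iteration 3

Answer: no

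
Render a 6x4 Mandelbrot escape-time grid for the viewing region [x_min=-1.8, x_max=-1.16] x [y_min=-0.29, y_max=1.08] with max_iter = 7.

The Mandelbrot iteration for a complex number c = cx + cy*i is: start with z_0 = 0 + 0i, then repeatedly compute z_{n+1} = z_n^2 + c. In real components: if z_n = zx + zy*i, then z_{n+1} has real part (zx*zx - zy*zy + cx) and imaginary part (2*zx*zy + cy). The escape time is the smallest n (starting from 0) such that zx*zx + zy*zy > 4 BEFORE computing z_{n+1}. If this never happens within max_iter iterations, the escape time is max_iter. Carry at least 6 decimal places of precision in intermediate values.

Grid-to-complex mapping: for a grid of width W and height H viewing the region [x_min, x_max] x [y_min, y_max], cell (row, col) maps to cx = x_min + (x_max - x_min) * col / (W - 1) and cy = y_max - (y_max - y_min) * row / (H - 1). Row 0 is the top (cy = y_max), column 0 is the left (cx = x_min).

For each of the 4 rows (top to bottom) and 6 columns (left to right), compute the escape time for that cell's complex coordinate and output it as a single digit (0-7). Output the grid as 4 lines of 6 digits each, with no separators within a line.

Answer: 122233
333333
445777
445577

Derivation:
(row=0, col=0): c = -1.8000 + 1.0800i → escape time 1
(row=0, col=1): c = -1.6720 + 1.0800i → escape time 2
(row=0, col=2): c = -1.5440 + 1.0800i → escape time 2
(row=0, col=3): c = -1.4160 + 1.0800i → escape time 2
(row=0, col=4): c = -1.2880 + 1.0800i → escape time 3
(row=0, col=5): c = -1.1600 + 1.0800i → escape time 3
(row=1, col=0): c = -1.8000 + 0.6233i → escape time 3
(row=1, col=1): c = -1.6720 + 0.6233i → escape time 3
(row=1, col=2): c = -1.5440 + 0.6233i → escape time 3
(row=1, col=3): c = -1.4160 + 0.6233i → escape time 3
(row=1, col=4): c = -1.2880 + 0.6233i → escape time 3
(row=1, col=5): c = -1.1600 + 0.6233i → escape time 3
(row=2, col=0): c = -1.8000 + 0.1667i → escape time 4
(row=2, col=1): c = -1.6720 + 0.1667i → escape time 4
(row=2, col=2): c = -1.5440 + 0.1667i → escape time 5
(row=2, col=3): c = -1.4160 + 0.1667i → escape time 7
(row=2, col=4): c = -1.2880 + 0.1667i → escape time 7
(row=2, col=5): c = -1.1600 + 0.1667i → escape time 7
(row=3, col=0): c = -1.8000 + -0.2900i → escape time 4
(row=3, col=1): c = -1.6720 + -0.2900i → escape time 4
(row=3, col=2): c = -1.5440 + -0.2900i → escape time 5
(row=3, col=3): c = -1.4160 + -0.2900i → escape time 5
(row=3, col=4): c = -1.2880 + -0.2900i → escape time 7
(row=3, col=5): c = -1.1600 + -0.2900i → escape time 7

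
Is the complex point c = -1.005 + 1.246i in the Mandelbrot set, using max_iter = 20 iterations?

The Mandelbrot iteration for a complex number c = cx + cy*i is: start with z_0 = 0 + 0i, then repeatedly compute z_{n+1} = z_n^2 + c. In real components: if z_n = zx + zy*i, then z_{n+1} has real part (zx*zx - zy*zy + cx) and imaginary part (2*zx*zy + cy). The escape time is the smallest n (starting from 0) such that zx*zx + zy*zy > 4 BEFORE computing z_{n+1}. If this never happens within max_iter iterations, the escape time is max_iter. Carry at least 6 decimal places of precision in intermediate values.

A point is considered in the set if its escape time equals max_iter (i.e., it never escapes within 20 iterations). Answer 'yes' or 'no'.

Answer: no

Derivation:
z_0 = 0 + 0i, c = -1.0050 + 1.2460i
Iter 1: z = -1.0050 + 1.2460i, |z|^2 = 2.5625
Iter 2: z = -1.5475 + -1.2585i, |z|^2 = 3.9784
Iter 3: z = -0.1940 + 5.1409i, |z|^2 = 26.4666
Escaped at iteration 3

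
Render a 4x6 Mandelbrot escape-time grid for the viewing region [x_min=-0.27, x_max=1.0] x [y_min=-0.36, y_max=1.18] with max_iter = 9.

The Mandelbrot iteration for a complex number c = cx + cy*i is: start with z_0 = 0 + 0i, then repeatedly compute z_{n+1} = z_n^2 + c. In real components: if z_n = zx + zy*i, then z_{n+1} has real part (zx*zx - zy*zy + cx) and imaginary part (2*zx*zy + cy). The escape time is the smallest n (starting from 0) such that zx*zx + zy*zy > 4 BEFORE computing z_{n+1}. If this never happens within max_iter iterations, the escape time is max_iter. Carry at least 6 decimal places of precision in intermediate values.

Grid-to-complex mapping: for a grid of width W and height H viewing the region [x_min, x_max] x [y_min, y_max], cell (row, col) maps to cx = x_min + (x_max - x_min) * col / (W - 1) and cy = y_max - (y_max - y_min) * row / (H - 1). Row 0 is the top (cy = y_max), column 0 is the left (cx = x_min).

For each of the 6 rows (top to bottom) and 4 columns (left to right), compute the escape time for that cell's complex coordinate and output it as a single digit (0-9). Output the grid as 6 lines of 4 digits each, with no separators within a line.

(row=0, col=0): c = -0.2700 + 1.1800i → escape time 3
(row=0, col=1): c = 0.1533 + 1.1800i → escape time 3
(row=0, col=2): c = 0.5767 + 1.1800i → escape time 2
(row=0, col=3): c = 1.0000 + 1.1800i → escape time 2
(row=1, col=0): c = -0.2700 + 0.8720i → escape time 9
(row=1, col=1): c = 0.1533 + 0.8720i → escape time 5
(row=1, col=2): c = 0.5767 + 0.8720i → escape time 3
(row=1, col=3): c = 1.0000 + 0.8720i → escape time 2
(row=2, col=0): c = -0.2700 + 0.5640i → escape time 9
(row=2, col=1): c = 0.1533 + 0.5640i → escape time 9
(row=2, col=2): c = 0.5767 + 0.5640i → escape time 3
(row=2, col=3): c = 1.0000 + 0.5640i → escape time 2
(row=3, col=0): c = -0.2700 + 0.2560i → escape time 9
(row=3, col=1): c = 0.1533 + 0.2560i → escape time 9
(row=3, col=2): c = 0.5767 + 0.2560i → escape time 4
(row=3, col=3): c = 1.0000 + 0.2560i → escape time 2
(row=4, col=0): c = -0.2700 + -0.0520i → escape time 9
(row=4, col=1): c = 0.1533 + -0.0520i → escape time 9
(row=4, col=2): c = 0.5767 + -0.0520i → escape time 4
(row=4, col=3): c = 1.0000 + -0.0520i → escape time 2
(row=5, col=0): c = -0.2700 + -0.3600i → escape time 9
(row=5, col=1): c = 0.1533 + -0.3600i → escape time 9
(row=5, col=2): c = 0.5767 + -0.3600i → escape time 4
(row=5, col=3): c = 1.0000 + -0.3600i → escape time 2

Answer: 3322
9532
9932
9942
9942
9942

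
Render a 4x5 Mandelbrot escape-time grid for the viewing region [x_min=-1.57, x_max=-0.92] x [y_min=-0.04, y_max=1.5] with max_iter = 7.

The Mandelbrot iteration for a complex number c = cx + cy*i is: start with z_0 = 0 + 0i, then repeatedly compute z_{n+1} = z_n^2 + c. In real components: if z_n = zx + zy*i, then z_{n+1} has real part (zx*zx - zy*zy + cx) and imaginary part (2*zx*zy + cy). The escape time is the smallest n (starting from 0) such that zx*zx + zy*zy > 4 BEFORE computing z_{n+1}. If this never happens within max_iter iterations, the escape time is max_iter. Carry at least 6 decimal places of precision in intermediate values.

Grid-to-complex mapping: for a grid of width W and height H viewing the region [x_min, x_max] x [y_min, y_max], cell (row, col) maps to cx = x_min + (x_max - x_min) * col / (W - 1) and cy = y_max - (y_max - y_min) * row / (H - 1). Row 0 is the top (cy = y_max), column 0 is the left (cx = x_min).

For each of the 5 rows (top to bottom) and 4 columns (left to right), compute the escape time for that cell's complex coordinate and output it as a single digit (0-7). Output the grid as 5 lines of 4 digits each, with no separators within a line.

Answer: 1122
2233
3334
4677
7777

Derivation:
(row=0, col=0): c = -1.5700 + 1.5000i → escape time 1
(row=0, col=1): c = -1.3533 + 1.5000i → escape time 1
(row=0, col=2): c = -1.1367 + 1.5000i → escape time 2
(row=0, col=3): c = -0.9200 + 1.5000i → escape time 2
(row=1, col=0): c = -1.5700 + 1.1150i → escape time 2
(row=1, col=1): c = -1.3533 + 1.1150i → escape time 2
(row=1, col=2): c = -1.1367 + 1.1150i → escape time 3
(row=1, col=3): c = -0.9200 + 1.1150i → escape time 3
(row=2, col=0): c = -1.5700 + 0.7300i → escape time 3
(row=2, col=1): c = -1.3533 + 0.7300i → escape time 3
(row=2, col=2): c = -1.1367 + 0.7300i → escape time 3
(row=2, col=3): c = -0.9200 + 0.7300i → escape time 4
(row=3, col=0): c = -1.5700 + 0.3450i → escape time 4
(row=3, col=1): c = -1.3533 + 0.3450i → escape time 6
(row=3, col=2): c = -1.1367 + 0.3450i → escape time 7
(row=3, col=3): c = -0.9200 + 0.3450i → escape time 7
(row=4, col=0): c = -1.5700 + -0.0400i → escape time 7
(row=4, col=1): c = -1.3533 + -0.0400i → escape time 7
(row=4, col=2): c = -1.1367 + -0.0400i → escape time 7
(row=4, col=3): c = -0.9200 + -0.0400i → escape time 7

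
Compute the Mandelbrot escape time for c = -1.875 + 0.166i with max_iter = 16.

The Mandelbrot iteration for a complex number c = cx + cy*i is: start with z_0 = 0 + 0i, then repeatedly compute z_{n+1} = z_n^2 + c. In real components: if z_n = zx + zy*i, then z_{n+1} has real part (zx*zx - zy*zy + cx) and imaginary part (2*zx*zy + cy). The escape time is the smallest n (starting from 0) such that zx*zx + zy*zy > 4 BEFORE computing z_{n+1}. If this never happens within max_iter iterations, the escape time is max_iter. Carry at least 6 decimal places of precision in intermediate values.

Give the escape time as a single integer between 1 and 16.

z_0 = 0 + 0i, c = -1.8750 + 0.1660i
Iter 1: z = -1.8750 + 0.1660i, |z|^2 = 3.5432
Iter 2: z = 1.6131 + -0.4565i, |z|^2 = 2.8104
Iter 3: z = 0.5186 + -1.3067i, |z|^2 = 1.9765
Iter 4: z = -3.3136 + -1.1893i, |z|^2 = 12.3945
Escaped at iteration 4

Answer: 4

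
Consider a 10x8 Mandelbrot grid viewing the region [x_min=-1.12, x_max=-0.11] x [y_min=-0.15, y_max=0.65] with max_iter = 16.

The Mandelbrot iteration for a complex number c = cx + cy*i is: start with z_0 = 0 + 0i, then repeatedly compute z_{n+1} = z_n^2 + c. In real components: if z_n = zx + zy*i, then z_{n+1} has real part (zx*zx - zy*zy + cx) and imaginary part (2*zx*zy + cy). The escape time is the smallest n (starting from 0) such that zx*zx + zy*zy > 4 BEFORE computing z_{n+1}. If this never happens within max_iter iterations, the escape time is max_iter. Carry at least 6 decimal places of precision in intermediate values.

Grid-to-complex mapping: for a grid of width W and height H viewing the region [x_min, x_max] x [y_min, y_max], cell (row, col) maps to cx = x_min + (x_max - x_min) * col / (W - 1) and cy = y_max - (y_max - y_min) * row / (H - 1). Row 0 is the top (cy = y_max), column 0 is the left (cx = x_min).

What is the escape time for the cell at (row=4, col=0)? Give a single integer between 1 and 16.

z_0 = 0 + 0i, c = -1.1200 + 0.1929i
Iter 1: z = -1.1200 + 0.1929i, |z|^2 = 1.2916
Iter 2: z = 0.0972 + -0.2391i, |z|^2 = 0.0666
Iter 3: z = -1.1677 + 0.1464i, |z|^2 = 1.3850
Iter 4: z = 0.2222 + -0.1490i, |z|^2 = 0.0716
Iter 5: z = -1.0928 + 0.1267i, |z|^2 = 1.2103
Iter 6: z = 0.0582 + -0.0840i, |z|^2 = 0.0104
Iter 7: z = -1.1237 + 0.1831i, |z|^2 = 1.2961
Iter 8: z = 0.1091 + -0.2186i, |z|^2 = 0.0597
Iter 9: z = -1.1559 + 0.1452i, |z|^2 = 1.3571
Iter 10: z = 0.1950 + -0.1427i, |z|^2 = 0.0584
Iter 11: z = -1.1024 + 0.1372i, |z|^2 = 1.2340
Iter 12: z = 0.0764 + -0.1096i, |z|^2 = 0.0178
Iter 13: z = -1.1262 + 0.1761i, |z|^2 = 1.2993
Iter 14: z = 0.1173 + -0.2038i, |z|^2 = 0.0553
Iter 15: z = -1.1478 + 0.1450i, |z|^2 = 1.3385

Answer: 16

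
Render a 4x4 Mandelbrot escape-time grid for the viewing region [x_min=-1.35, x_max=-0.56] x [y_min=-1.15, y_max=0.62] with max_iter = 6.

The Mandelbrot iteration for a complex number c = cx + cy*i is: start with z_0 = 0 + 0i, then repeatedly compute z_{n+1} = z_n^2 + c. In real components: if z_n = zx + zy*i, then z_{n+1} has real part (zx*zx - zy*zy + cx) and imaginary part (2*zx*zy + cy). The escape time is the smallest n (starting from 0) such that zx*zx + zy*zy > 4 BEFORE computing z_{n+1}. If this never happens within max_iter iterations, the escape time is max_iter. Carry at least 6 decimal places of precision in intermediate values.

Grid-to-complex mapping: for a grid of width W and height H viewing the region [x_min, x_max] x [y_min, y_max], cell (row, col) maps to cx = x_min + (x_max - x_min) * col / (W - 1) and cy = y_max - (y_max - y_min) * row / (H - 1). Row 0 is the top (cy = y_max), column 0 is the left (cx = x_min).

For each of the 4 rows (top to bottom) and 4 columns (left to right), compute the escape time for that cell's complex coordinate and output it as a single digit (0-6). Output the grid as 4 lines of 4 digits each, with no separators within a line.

Answer: 3456
6666
3556
2333

Derivation:
(row=0, col=0): c = -1.3500 + 0.6200i → escape time 3
(row=0, col=1): c = -1.0867 + 0.6200i → escape time 4
(row=0, col=2): c = -0.8233 + 0.6200i → escape time 5
(row=0, col=3): c = -0.5600 + 0.6200i → escape time 6
(row=1, col=0): c = -1.3500 + 0.0300i → escape time 6
(row=1, col=1): c = -1.0867 + 0.0300i → escape time 6
(row=1, col=2): c = -0.8233 + 0.0300i → escape time 6
(row=1, col=3): c = -0.5600 + 0.0300i → escape time 6
(row=2, col=0): c = -1.3500 + -0.5600i → escape time 3
(row=2, col=1): c = -1.0867 + -0.5600i → escape time 5
(row=2, col=2): c = -0.8233 + -0.5600i → escape time 5
(row=2, col=3): c = -0.5600 + -0.5600i → escape time 6
(row=3, col=0): c = -1.3500 + -1.1500i → escape time 2
(row=3, col=1): c = -1.0867 + -1.1500i → escape time 3
(row=3, col=2): c = -0.8233 + -1.1500i → escape time 3
(row=3, col=3): c = -0.5600 + -1.1500i → escape time 3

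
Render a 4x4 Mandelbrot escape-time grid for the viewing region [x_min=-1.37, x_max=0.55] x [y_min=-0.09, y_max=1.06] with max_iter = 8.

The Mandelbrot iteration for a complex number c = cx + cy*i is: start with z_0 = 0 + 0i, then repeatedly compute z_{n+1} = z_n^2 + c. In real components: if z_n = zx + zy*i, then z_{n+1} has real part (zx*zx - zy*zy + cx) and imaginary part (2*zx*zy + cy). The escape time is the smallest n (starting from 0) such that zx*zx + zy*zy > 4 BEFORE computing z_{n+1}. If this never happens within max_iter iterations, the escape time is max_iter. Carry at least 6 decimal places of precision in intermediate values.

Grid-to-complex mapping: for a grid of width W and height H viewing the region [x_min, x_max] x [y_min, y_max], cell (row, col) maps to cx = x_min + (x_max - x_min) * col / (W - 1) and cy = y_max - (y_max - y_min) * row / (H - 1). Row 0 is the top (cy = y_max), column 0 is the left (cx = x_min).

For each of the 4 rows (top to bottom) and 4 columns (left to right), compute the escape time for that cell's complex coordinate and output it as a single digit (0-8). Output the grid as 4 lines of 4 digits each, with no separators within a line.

(row=0, col=0): c = -1.3700 + 1.0600i → escape time 3
(row=0, col=1): c = -0.7300 + 1.0600i → escape time 3
(row=0, col=2): c = -0.0900 + 1.0600i → escape time 6
(row=0, col=3): c = 0.5500 + 1.0600i → escape time 2
(row=1, col=0): c = -1.3700 + 0.6767i → escape time 3
(row=1, col=1): c = -0.7300 + 0.6767i → escape time 5
(row=1, col=2): c = -0.0900 + 0.6767i → escape time 8
(row=1, col=3): c = 0.5500 + 0.6767i → escape time 3
(row=2, col=0): c = -1.3700 + 0.2933i → escape time 6
(row=2, col=1): c = -0.7300 + 0.2933i → escape time 8
(row=2, col=2): c = -0.0900 + 0.2933i → escape time 8
(row=2, col=3): c = 0.5500 + 0.2933i → escape time 4
(row=3, col=0): c = -1.3700 + -0.0900i → escape time 8
(row=3, col=1): c = -0.7300 + -0.0900i → escape time 8
(row=3, col=2): c = -0.0900 + -0.0900i → escape time 8
(row=3, col=3): c = 0.5500 + -0.0900i → escape time 4

Answer: 3362
3583
6884
8884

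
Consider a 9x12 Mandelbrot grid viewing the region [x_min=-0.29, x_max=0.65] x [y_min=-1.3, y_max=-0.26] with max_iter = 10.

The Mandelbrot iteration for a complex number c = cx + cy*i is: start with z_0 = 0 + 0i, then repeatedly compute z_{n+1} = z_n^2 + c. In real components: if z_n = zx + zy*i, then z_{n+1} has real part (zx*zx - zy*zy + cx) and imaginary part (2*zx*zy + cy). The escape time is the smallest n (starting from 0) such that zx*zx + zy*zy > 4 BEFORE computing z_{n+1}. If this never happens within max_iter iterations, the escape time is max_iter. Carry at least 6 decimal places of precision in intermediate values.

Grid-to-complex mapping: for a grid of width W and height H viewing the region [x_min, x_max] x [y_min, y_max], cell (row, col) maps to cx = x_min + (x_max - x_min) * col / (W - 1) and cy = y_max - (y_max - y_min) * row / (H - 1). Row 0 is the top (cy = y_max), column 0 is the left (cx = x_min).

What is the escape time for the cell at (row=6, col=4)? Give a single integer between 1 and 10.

Answer: 5

Derivation:
z_0 = 0 + 0i, c = 0.1800 + -0.8273i
Iter 1: z = 0.1800 + -0.8273i, |z|^2 = 0.7168
Iter 2: z = -0.4720 + -1.1251i, |z|^2 = 1.4886
Iter 3: z = -0.8631 + 0.2348i, |z|^2 = 0.8000
Iter 4: z = 0.8698 + -1.2325i, |z|^2 = 2.2756
Iter 5: z = -0.5826 + -2.9713i, |z|^2 = 9.1678
Escaped at iteration 5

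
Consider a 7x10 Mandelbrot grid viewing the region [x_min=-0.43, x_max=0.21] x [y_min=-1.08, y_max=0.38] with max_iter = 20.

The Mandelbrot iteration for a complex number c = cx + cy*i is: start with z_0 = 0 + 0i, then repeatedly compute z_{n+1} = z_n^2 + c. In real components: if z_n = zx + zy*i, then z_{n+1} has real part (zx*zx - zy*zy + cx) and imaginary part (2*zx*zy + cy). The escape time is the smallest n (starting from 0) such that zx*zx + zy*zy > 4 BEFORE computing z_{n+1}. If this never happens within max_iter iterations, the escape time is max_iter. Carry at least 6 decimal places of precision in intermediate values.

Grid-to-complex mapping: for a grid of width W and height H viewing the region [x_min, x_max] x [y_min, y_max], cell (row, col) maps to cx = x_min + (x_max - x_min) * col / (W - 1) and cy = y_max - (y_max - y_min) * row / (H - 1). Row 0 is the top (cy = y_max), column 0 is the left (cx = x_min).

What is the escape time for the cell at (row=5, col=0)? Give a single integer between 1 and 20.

Answer: 20

Derivation:
z_0 = 0 + 0i, c = -0.4300 + -0.4311i
Iter 1: z = -0.4300 + -0.4311i, |z|^2 = 0.3708
Iter 2: z = -0.4310 + -0.0604i, |z|^2 = 0.1894
Iter 3: z = -0.2479 + -0.3791i, |z|^2 = 0.2052
Iter 4: z = -0.5122 + -0.2431i, |z|^2 = 0.3215
Iter 5: z = -0.2267 + -0.1820i, |z|^2 = 0.0845
Iter 6: z = -0.4117 + -0.3486i, |z|^2 = 0.2910
Iter 7: z = -0.3820 + -0.1441i, |z|^2 = 0.1667
Iter 8: z = -0.3048 + -0.3210i, |z|^2 = 0.1960
Iter 9: z = -0.4401 + -0.2354i, |z|^2 = 0.2491
Iter 10: z = -0.2917 + -0.2239i, |z|^2 = 0.1352
Iter 11: z = -0.3951 + -0.3005i, |z|^2 = 0.2464
Iter 12: z = -0.3642 + -0.1937i, |z|^2 = 0.1702
Iter 13: z = -0.3349 + -0.2900i, |z|^2 = 0.1962
Iter 14: z = -0.4020 + -0.2369i, |z|^2 = 0.2177
Iter 15: z = -0.3245 + -0.2407i, |z|^2 = 0.1632
Iter 16: z = -0.3826 + -0.2749i, |z|^2 = 0.2220
Iter 17: z = -0.3592 + -0.2207i, |z|^2 = 0.1777
Iter 18: z = -0.3497 + -0.2725i, |z|^2 = 0.1966
Iter 19: z = -0.3820 + -0.2405i, |z|^2 = 0.2037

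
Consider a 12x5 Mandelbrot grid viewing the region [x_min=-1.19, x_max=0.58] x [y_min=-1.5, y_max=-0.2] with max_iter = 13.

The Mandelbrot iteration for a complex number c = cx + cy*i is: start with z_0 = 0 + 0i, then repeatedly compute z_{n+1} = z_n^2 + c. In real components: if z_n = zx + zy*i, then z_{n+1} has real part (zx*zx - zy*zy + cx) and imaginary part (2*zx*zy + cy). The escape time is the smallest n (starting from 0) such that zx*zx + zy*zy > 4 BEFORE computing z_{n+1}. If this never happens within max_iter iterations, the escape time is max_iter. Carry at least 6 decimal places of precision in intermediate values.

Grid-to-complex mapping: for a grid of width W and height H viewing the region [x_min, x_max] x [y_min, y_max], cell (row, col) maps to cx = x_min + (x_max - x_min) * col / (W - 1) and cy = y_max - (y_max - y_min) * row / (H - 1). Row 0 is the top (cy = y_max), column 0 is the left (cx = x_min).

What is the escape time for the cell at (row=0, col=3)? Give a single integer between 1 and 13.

Answer: 13

Derivation:
z_0 = 0 + 0i, c = -0.7073 + -0.2000i
Iter 1: z = -0.7073 + -0.2000i, |z|^2 = 0.5402
Iter 2: z = -0.2470 + 0.0829i, |z|^2 = 0.0679
Iter 3: z = -0.6531 + -0.2410i, |z|^2 = 0.4846
Iter 4: z = -0.3388 + 0.1148i, |z|^2 = 0.1279
Iter 5: z = -0.6057 + -0.2778i, |z|^2 = 0.4440
Iter 6: z = -0.4176 + 0.1365i, |z|^2 = 0.1930
Iter 7: z = -0.5515 + -0.3140i, |z|^2 = 0.4027
Iter 8: z = -0.5017 + 0.1463i, |z|^2 = 0.2731
Iter 9: z = -0.4770 + -0.3468i, |z|^2 = 0.3478
Iter 10: z = -0.6000 + 0.1309i, |z|^2 = 0.3771
Iter 11: z = -0.3644 + -0.3570i, |z|^2 = 0.2602
Iter 12: z = -0.7020 + 0.0602i, |z|^2 = 0.4964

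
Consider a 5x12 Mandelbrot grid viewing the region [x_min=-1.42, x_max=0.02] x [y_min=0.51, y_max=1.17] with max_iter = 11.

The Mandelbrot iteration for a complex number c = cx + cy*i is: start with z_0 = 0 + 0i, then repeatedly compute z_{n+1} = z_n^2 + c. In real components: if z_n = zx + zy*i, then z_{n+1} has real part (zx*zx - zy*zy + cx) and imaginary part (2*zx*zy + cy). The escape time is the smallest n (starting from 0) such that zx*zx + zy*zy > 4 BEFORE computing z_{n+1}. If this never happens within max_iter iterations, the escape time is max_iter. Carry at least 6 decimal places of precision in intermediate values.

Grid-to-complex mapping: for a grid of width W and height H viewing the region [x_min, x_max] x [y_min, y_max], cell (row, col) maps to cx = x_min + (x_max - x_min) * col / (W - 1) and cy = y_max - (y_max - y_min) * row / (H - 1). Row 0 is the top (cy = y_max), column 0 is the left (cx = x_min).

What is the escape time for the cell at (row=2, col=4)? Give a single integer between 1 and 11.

z_0 = 0 + 0i, c = 0.0200 + 1.0500i
Iter 1: z = 0.0200 + 1.0500i, |z|^2 = 1.1029
Iter 2: z = -1.0821 + 1.0920i, |z|^2 = 2.3634
Iter 3: z = -0.0015 + -1.3133i, |z|^2 = 1.7248
Iter 4: z = -1.7048 + 1.0540i, |z|^2 = 4.0172
Escaped at iteration 4

Answer: 4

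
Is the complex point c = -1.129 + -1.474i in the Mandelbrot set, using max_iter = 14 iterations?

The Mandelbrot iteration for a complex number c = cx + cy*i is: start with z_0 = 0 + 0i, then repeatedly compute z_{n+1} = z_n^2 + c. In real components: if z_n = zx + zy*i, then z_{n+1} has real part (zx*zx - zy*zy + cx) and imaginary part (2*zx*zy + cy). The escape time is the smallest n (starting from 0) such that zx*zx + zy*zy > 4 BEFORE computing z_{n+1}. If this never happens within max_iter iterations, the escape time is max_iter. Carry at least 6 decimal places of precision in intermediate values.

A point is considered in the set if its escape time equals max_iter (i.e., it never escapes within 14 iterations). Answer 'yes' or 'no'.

Answer: no

Derivation:
z_0 = 0 + 0i, c = -1.1290 + -1.4740i
Iter 1: z = -1.1290 + -1.4740i, |z|^2 = 3.4473
Iter 2: z = -2.0270 + 1.8543i, |z|^2 = 7.5473
Escaped at iteration 2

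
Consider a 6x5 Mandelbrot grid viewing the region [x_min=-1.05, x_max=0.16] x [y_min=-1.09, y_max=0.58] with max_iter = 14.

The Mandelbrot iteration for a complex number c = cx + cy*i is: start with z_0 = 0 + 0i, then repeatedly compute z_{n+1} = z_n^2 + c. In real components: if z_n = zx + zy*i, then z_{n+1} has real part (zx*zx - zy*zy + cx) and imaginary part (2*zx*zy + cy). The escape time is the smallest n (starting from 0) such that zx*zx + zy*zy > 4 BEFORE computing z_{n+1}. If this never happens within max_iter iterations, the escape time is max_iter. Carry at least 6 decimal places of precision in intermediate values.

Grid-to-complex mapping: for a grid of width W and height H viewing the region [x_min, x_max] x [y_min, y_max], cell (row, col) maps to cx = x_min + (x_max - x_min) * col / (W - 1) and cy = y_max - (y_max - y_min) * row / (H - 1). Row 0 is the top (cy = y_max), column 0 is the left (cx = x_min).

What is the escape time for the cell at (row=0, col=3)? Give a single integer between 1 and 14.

z_0 = 0 + 0i, c = -0.3240 + 0.5800i
Iter 1: z = -0.3240 + 0.5800i, |z|^2 = 0.4414
Iter 2: z = -0.5554 + 0.2042i, |z|^2 = 0.3502
Iter 3: z = -0.0572 + 0.3532i, |z|^2 = 0.1280
Iter 4: z = -0.4455 + 0.5396i, |z|^2 = 0.4896
Iter 5: z = -0.4167 + 0.0992i, |z|^2 = 0.1835
Iter 6: z = -0.1602 + 0.4973i, |z|^2 = 0.2730
Iter 7: z = -0.5456 + 0.4207i, |z|^2 = 0.4747
Iter 8: z = -0.2032 + 0.1209i, |z|^2 = 0.0559
Iter 9: z = -0.2973 + 0.5308i, |z|^2 = 0.3702
Iter 10: z = -0.5174 + 0.2643i, |z|^2 = 0.3376
Iter 11: z = -0.1262 + 0.3065i, |z|^2 = 0.1098
Iter 12: z = -0.4020 + 0.5027i, |z|^2 = 0.4143
Iter 13: z = -0.4151 + 0.1759i, |z|^2 = 0.2032

Answer: 14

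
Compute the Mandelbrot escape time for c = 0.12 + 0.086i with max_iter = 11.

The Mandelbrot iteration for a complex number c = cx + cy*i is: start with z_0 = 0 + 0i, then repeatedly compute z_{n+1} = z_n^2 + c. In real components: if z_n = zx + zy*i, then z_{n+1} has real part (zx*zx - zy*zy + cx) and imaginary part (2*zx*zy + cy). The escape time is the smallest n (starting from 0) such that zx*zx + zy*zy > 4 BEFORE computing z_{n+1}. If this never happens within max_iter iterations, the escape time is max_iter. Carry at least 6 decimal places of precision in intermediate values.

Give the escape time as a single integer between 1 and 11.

Answer: 11

Derivation:
z_0 = 0 + 0i, c = 0.1200 + 0.0860i
Iter 1: z = 0.1200 + 0.0860i, |z|^2 = 0.0218
Iter 2: z = 0.1270 + 0.1066i, |z|^2 = 0.0275
Iter 3: z = 0.1248 + 0.1131i, |z|^2 = 0.0284
Iter 4: z = 0.1228 + 0.1142i, |z|^2 = 0.0281
Iter 5: z = 0.1220 + 0.1140i, |z|^2 = 0.0279
Iter 6: z = 0.1219 + 0.1138i, |z|^2 = 0.0278
Iter 7: z = 0.1219 + 0.1137i, |z|^2 = 0.0278
Iter 8: z = 0.1219 + 0.1137i, |z|^2 = 0.0278
Iter 9: z = 0.1219 + 0.1137i, |z|^2 = 0.0278
Iter 10: z = 0.1219 + 0.1137i, |z|^2 = 0.0278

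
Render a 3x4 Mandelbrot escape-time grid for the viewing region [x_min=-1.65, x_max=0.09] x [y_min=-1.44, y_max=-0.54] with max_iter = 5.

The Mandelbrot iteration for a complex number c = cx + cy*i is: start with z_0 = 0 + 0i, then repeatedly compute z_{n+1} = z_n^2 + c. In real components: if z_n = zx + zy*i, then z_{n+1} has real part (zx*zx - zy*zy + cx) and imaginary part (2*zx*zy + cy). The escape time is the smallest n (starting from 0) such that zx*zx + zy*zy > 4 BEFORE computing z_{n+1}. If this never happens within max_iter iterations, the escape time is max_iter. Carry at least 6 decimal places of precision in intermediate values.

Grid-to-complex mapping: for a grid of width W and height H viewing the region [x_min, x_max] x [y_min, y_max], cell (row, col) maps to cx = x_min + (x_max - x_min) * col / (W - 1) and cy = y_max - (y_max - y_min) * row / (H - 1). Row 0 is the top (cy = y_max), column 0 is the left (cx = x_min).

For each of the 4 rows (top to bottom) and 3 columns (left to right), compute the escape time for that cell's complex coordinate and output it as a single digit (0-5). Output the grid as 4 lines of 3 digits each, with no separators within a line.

Answer: 355
345
133
122

Derivation:
(row=0, col=0): c = -1.6500 + -0.5400i → escape time 3
(row=0, col=1): c = -0.7800 + -0.5400i → escape time 5
(row=0, col=2): c = 0.0900 + -0.5400i → escape time 5
(row=1, col=0): c = -1.6500 + -0.8400i → escape time 3
(row=1, col=1): c = -0.7800 + -0.8400i → escape time 4
(row=1, col=2): c = 0.0900 + -0.8400i → escape time 5
(row=2, col=0): c = -1.6500 + -1.1400i → escape time 1
(row=2, col=1): c = -0.7800 + -1.1400i → escape time 3
(row=2, col=2): c = 0.0900 + -1.1400i → escape time 3
(row=3, col=0): c = -1.6500 + -1.4400i → escape time 1
(row=3, col=1): c = -0.7800 + -1.4400i → escape time 2
(row=3, col=2): c = 0.0900 + -1.4400i → escape time 2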